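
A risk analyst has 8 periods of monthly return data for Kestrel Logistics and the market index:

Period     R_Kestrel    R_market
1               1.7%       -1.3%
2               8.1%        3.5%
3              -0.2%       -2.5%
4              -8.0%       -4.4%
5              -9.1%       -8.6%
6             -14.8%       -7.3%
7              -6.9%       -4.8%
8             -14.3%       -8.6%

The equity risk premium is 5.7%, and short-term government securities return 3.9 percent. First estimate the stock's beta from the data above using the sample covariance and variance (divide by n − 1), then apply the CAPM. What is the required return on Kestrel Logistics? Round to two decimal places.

Mean R_i = (1.7 + 8.1 − 0.2 − 8.0 − 9.1 − 14.8 − 6.9 − 14.3) / 8 = -5.4375%
Mean R_m = (-1.3 + 3.5 − 2.5 − 4.4 − 8.6 − 7.3 − 4.8 − 8.6) / 8 = -4.2500%
Σ(R_i − R̄_i)(R_m − R̄_m) = 219.3650  ⇒  Cov = 219.3650 / 7 = 31.3379
Σ(R_m − R̄_m)² = 119.3000  ⇒  Var(R_m) = 119.3000 / 7 = 17.0429
β = Cov / Var(R_m) = 31.3379 / 17.0429 = 1.8388
E(R) = R_f + β × MRP = 3.9% + 1.8388 × 5.7% = 14.38%

14.38%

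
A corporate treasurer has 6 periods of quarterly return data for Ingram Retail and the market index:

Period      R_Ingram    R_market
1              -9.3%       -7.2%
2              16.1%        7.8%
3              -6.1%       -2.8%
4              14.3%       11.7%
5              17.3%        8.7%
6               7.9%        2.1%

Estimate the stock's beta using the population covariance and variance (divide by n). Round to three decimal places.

1.518

Mean R_i = (-9.3 + 16.1 − 6.1 + 14.3 + 17.3 + 7.9) / 6 = 6.7000%
Mean R_m = (-7.2 + 7.8 − 2.8 + 11.7 + 8.7 + 2.1) / 6 = 3.3833%
Σ(R_i − R̄_i)(R_m − R̄_m) = 408.0200  ⇒  Cov = 408.0200 / 6 = 68.0033
Σ(R_m − R̄_m)² = 268.8283  ⇒  Var(R_m) = 268.8283 / 6 = 44.8047
β = Cov / Var(R_m) = 68.0033 / 44.8047 = 1.5178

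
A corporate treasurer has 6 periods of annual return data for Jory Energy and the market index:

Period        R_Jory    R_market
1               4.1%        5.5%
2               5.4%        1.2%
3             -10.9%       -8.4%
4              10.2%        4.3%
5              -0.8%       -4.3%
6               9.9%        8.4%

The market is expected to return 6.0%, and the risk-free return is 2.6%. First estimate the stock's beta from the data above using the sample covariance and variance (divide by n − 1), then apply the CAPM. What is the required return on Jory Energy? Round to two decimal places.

6.48%

Mean R_i = (4.1 + 5.4 − 10.9 + 10.2 − 0.8 + 9.9) / 6 = 2.9833%
Mean R_m = (5.5 + 1.2 − 8.4 + 4.3 − 4.3 + 8.4) / 6 = 1.1167%
Σ(R_i − R̄_i)(R_m − R̄_m) = 231.0617  ⇒  Cov = 231.0617 / 5 = 46.2123
Σ(R_m − R̄_m)² = 202.3083  ⇒  Var(R_m) = 202.3083 / 5 = 40.4617
β = Cov / Var(R_m) = 46.2123 / 40.4617 = 1.1421
MRP = 6.0% − 2.6% = 3.40%
E(R) = R_f + β × MRP = 2.6% + 1.1421 × 3.4% = 6.48%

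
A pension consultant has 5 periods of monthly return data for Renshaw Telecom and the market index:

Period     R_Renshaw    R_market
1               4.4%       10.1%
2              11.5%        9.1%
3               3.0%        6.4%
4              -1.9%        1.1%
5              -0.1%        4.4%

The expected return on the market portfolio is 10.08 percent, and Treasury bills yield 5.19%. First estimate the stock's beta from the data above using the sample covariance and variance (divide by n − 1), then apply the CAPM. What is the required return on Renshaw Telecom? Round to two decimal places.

10.79%

Mean R_i = (4.4 + 11.5 + 3.0 − 1.9 − 0.1) / 5 = 3.3800%
Mean R_m = (10.1 + 9.1 + 6.4 + 1.1 + 4.4) / 5 = 6.2200%
Σ(R_i − R̄_i)(R_m − R̄_m) = 60.6420  ⇒  Cov = 60.6420 / 4 = 15.1605
Σ(R_m − R̄_m)² = 52.9080  ⇒  Var(R_m) = 52.9080 / 4 = 13.2270
β = Cov / Var(R_m) = 15.1605 / 13.2270 = 1.1462
MRP = 10.08% − 5.19% = 4.89%
E(R) = R_f + β × MRP = 5.19% + 1.1462 × 4.89% = 10.79%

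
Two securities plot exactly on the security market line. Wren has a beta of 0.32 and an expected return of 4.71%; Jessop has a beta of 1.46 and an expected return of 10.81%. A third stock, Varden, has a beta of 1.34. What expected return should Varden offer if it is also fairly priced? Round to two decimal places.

MRP (SML slope) = (10.81% − 4.71%) / (1.46 − 0.32) = 6.10% / 1.14 = 5.3509%
R_f (intercept) = 4.71% − 0.32 × 5.3509% = 2.9977%
E(R_Varden) = R_f + β × MRP = 2.9977% + 1.34 × 5.3509% = 10.17%

10.17%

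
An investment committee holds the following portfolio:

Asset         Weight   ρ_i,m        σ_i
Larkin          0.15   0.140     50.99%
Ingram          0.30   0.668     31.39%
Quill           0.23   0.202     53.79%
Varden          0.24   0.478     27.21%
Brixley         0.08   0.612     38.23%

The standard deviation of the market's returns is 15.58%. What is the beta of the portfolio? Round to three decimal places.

0.953

β_Larkin = 0.140 × 50.99% / 15.58% = 0.4582
β_Ingram = 0.668 × 31.39% / 15.58% = 1.3459
β_Quill = 0.202 × 53.79% / 15.58% = 0.6974
β_Varden = 0.478 × 27.21% / 15.58% = 0.8348
β_Brixley = 0.612 × 38.23% / 15.58% = 1.5017
β_P = Σ w_i β_i = 0.15×0.4582 + 0.30×1.3459 + 0.23×0.6974 + 0.24×0.8348 + 0.08×1.5017 = 0.9534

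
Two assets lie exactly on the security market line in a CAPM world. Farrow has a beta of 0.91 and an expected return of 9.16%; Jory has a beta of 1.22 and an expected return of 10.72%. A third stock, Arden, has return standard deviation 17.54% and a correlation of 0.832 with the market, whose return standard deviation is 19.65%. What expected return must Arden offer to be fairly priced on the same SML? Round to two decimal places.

MRP = (10.72% − 9.16%) / (1.22 − 0.91) = 5.0323%
R_f = 9.16% − 0.91 × 5.0323% = 4.5806%
β_Arden = ρ·σ_i/σ_m = 0.832 × 17.54 / 19.65 = 0.7427
E(R_Arden) = R_f + β × MRP = 4.5806% + 0.7427 × 5.0323% = 8.32%

8.32%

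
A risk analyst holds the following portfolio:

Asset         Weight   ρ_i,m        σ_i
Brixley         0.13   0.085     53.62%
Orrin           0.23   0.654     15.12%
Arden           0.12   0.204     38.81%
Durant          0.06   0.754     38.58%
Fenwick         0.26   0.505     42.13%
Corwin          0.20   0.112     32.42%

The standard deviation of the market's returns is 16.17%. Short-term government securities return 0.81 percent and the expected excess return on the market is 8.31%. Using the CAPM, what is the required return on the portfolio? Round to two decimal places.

6.88%

β_Brixley = 0.085 × 53.62% / 16.17% = 0.2819
β_Orrin = 0.654 × 15.12% / 16.17% = 0.6115
β_Arden = 0.204 × 38.81% / 16.17% = 0.4896
β_Durant = 0.754 × 38.58% / 16.17% = 1.7990
β_Fenwick = 0.505 × 42.13% / 16.17% = 1.3157
β_Corwin = 0.112 × 32.42% / 16.17% = 0.2246
β_P = Σ w_i β_i = 0.13×0.2819 + 0.23×0.6115 + 0.12×0.4896 + 0.06×1.7990 + 0.26×1.3157 + 0.20×0.2246 = 0.7310
E(R_P) = R_f + β_P × MRP = 0.81% + 0.7310 × 8.31% = 6.88%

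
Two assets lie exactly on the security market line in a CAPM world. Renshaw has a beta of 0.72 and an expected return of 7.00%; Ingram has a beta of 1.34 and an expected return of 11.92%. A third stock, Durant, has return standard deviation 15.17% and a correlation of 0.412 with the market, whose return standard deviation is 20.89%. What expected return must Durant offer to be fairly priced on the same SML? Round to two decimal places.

3.66%

MRP = (11.92% − 7.00%) / (1.34 − 0.72) = 7.9355%
R_f = 7.00% − 0.72 × 7.9355% = 1.2864%
β_Durant = ρ·σ_i/σ_m = 0.412 × 15.17 / 20.89 = 0.2992
E(R_Durant) = R_f + β × MRP = 1.2864% + 0.2992 × 7.9355% = 3.66%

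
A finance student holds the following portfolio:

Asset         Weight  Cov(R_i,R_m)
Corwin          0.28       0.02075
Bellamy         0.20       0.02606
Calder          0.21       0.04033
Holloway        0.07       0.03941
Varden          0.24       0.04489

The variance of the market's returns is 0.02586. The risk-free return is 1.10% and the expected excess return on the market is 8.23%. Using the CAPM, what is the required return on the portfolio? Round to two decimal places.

11.61%

β_Corwin = 0.02075 / 0.02586 = 0.8024
β_Bellamy = 0.02606 / 0.02586 = 1.0077
β_Calder = 0.04033 / 0.02586 = 1.5596
β_Holloway = 0.03941 / 0.02586 = 1.5240
β_Varden = 0.04489 / 0.02586 = 1.7359
β_P = Σ w_i β_i = 0.28×0.8024 + 0.20×1.0077 + 0.21×1.5596 + 0.07×1.5240 + 0.24×1.7359 = 1.2770
E(R_P) = R_f + β_P × MRP = 1.10% + 1.2770 × 8.23% = 11.61%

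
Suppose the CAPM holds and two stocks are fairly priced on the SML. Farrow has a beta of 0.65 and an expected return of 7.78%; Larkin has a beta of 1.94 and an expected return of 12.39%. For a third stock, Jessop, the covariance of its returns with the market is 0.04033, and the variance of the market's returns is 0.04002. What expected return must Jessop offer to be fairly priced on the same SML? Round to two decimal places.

9.06%

MRP = (12.39% − 7.78%) / (1.94 − 0.65) = 3.5736%
R_f = 7.78% − 0.65 × 3.5736% = 5.4572%
β_Jessop = Cov / Var(R_m) = 0.04033 / 0.04002 = 1.0077
E(R_Jessop) = R_f + β × MRP = 5.4572% + 1.0077 × 3.5736% = 9.06%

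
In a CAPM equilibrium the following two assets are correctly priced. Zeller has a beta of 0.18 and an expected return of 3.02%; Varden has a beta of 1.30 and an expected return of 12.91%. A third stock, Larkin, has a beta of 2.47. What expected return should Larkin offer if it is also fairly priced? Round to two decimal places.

MRP (SML slope) = (12.91% − 3.02%) / (1.30 − 0.18) = 9.89% / 1.12 = 8.8304%
R_f (intercept) = 3.02% − 0.18 × 8.8304% = 1.4305%
E(R_Larkin) = R_f + β × MRP = 1.4305% + 2.47 × 8.8304% = 23.24%

23.24%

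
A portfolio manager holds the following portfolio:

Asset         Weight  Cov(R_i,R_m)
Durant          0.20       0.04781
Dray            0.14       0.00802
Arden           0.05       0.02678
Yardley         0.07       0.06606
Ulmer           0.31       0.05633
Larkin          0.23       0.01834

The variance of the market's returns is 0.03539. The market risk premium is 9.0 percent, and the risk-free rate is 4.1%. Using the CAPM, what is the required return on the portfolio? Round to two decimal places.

β_Durant = 0.04781 / 0.03539 = 1.3509
β_Dray = 0.00802 / 0.03539 = 0.2266
β_Arden = 0.02678 / 0.03539 = 0.7567
β_Yardley = 0.06606 / 0.03539 = 1.8666
β_Ulmer = 0.05633 / 0.03539 = 1.5917
β_Larkin = 0.01834 / 0.03539 = 0.5182
β_P = Σ w_i β_i = 0.20×1.3509 + 0.14×0.2266 + 0.05×0.7567 + 0.07×1.8666 + 0.31×1.5917 + 0.23×0.5182 = 1.0830
E(R_P) = R_f + β_P × MRP = 4.1% + 1.0830 × 9.0% = 13.85%

13.85%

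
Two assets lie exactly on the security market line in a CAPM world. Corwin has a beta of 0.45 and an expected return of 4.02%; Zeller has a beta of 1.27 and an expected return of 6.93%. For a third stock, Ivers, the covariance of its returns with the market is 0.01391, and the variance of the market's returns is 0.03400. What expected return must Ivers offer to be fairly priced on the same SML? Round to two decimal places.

MRP = (6.93% − 4.02%) / (1.27 − 0.45) = 3.5488%
R_f = 4.02% − 0.45 × 3.5488% = 2.4230%
β_Ivers = Cov / Var(R_m) = 0.01391 / 0.03400 = 0.4091
E(R_Ivers) = R_f + β × MRP = 2.4230% + 0.4091 × 3.5488% = 3.87%

3.87%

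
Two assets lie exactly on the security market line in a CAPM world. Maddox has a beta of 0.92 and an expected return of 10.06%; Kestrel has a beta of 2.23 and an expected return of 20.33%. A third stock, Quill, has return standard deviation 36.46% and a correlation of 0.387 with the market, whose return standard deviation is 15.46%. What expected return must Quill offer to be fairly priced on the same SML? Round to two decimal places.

MRP = (20.33% − 10.06%) / (2.23 − 0.92) = 7.8397%
R_f = 10.06% − 0.92 × 7.8397% = 2.8475%
β_Quill = ρ·σ_i/σ_m = 0.387 × 36.46 / 15.46 = 0.9127
E(R_Quill) = R_f + β × MRP = 2.8475% + 0.9127 × 7.8397% = 10.00%

10.00%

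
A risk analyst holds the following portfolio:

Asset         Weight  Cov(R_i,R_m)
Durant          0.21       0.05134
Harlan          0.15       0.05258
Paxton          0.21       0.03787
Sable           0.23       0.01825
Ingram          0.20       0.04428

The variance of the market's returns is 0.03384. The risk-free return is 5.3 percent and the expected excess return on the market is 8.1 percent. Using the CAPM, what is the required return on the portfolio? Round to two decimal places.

14.80%

β_Durant = 0.05134 / 0.03384 = 1.5171
β_Harlan = 0.05258 / 0.03384 = 1.5538
β_Paxton = 0.03787 / 0.03384 = 1.1191
β_Sable = 0.01825 / 0.03384 = 0.5393
β_Ingram = 0.04428 / 0.03384 = 1.3085
β_P = Σ w_i β_i = 0.21×1.5171 + 0.15×1.5538 + 0.21×1.1191 + 0.23×0.5393 + 0.20×1.3085 = 1.1724
E(R_P) = R_f + β_P × MRP = 5.3% + 1.1724 × 8.1% = 14.80%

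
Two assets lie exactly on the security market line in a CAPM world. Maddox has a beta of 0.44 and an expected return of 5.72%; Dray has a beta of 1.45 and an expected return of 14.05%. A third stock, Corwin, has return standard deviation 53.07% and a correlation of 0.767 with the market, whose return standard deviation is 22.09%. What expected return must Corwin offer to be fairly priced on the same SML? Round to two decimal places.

MRP = (14.05% − 5.72%) / (1.45 − 0.44) = 8.2475%
R_f = 5.72% − 0.44 × 8.2475% = 2.0911%
β_Corwin = ρ·σ_i/σ_m = 0.767 × 53.07 / 22.09 = 1.8427
E(R_Corwin) = R_f + β × MRP = 2.0911% + 1.8427 × 8.2475% = 17.29%

17.29%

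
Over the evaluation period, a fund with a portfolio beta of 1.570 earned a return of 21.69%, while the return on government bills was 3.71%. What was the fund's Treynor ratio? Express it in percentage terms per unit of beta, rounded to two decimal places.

Treynor = (R_P − R_f) / β_P = (21.69% − 3.71%) / 1.5700 = 17.98% / 1.5700 = 11.45%

11.45%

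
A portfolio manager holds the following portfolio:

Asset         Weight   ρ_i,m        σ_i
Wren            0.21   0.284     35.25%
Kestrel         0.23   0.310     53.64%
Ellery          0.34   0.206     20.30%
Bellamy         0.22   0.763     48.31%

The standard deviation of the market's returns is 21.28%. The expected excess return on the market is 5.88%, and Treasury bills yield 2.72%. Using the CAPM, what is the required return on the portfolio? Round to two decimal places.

6.99%

β_Wren = 0.284 × 35.25% / 21.28% = 0.4704
β_Kestrel = 0.310 × 53.64% / 21.28% = 0.7814
β_Ellery = 0.206 × 20.30% / 21.28% = 0.1965
β_Bellamy = 0.763 × 48.31% / 21.28% = 1.7322
β_P = Σ w_i β_i = 0.21×0.4704 + 0.23×0.7814 + 0.34×0.1965 + 0.22×1.7322 = 0.7264
E(R_P) = R_f + β_P × MRP = 2.72% + 0.7264 × 5.88% = 6.99%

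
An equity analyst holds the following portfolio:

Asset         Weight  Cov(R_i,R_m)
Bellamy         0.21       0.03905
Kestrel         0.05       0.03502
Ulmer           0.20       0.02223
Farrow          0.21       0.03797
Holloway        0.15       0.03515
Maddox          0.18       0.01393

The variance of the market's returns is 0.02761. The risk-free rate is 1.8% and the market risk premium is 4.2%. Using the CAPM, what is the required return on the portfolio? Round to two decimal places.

6.39%

β_Bellamy = 0.03905 / 0.02761 = 1.4143
β_Kestrel = 0.03502 / 0.02761 = 1.2684
β_Ulmer = 0.02223 / 0.02761 = 0.8051
β_Farrow = 0.03797 / 0.02761 = 1.3752
β_Holloway = 0.03515 / 0.02761 = 1.2731
β_Maddox = 0.01393 / 0.02761 = 0.5045
β_P = Σ w_i β_i = 0.21×1.4143 + 0.05×1.2684 + 0.20×0.8051 + 0.21×1.3752 + 0.15×1.2731 + 0.18×0.5045 = 1.0920
E(R_P) = R_f + β_P × MRP = 1.8% + 1.0920 × 4.2% = 6.39%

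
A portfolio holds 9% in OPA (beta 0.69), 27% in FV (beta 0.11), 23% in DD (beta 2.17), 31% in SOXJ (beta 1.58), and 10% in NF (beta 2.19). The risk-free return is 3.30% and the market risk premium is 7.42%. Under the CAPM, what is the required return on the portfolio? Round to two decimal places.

β_P = Σ w_i β_i = 0.09×0.69 + 0.27×0.11 + 0.23×2.17 + 0.31×1.58 + 0.10×2.19 = 1.2997
E(R_P) = R_f + β_P × MRP = 3.30% + 1.2997 × 7.42% = 12.94%

12.94%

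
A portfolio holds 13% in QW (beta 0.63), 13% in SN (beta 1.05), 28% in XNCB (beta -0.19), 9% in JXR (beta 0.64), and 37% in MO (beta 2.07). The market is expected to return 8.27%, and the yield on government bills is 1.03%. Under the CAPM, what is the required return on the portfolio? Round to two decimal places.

8.19%

β_P = Σ w_i β_i = 0.13×0.63 + 0.13×1.05 + 0.28×-0.19 + 0.09×0.64 + 0.37×2.07 = 0.9887
MRP = 8.27% − 1.03% = 7.24%
E(R_P) = R_f + β_P × MRP = 1.03% + 0.9887 × 7.24% = 8.19%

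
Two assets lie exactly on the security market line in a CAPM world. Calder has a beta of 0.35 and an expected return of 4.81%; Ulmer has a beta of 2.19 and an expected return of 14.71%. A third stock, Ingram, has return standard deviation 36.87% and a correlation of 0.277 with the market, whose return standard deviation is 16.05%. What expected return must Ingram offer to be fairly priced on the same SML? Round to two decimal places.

MRP = (14.71% − 4.81%) / (2.19 − 0.35) = 5.3804%
R_f = 4.81% − 0.35 × 5.3804% = 2.9269%
β_Ingram = ρ·σ_i/σ_m = 0.277 × 36.87 / 16.05 = 0.6363
E(R_Ingram) = R_f + β × MRP = 2.9269% + 0.6363 × 5.3804% = 6.35%

6.35%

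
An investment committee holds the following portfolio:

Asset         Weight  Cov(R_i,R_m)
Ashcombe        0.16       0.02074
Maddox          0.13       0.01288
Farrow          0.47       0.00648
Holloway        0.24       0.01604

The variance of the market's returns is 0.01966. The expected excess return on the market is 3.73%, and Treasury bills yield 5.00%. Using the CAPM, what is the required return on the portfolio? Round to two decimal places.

7.26%

β_Ashcombe = 0.02074 / 0.01966 = 1.0549
β_Maddox = 0.01288 / 0.01966 = 0.6551
β_Farrow = 0.00648 / 0.01966 = 0.3296
β_Holloway = 0.01604 / 0.01966 = 0.8159
β_P = Σ w_i β_i = 0.16×1.0549 + 0.13×0.6551 + 0.47×0.3296 + 0.24×0.8159 = 0.6047
E(R_P) = R_f + β_P × MRP = 5.00% + 0.6047 × 3.73% = 7.26%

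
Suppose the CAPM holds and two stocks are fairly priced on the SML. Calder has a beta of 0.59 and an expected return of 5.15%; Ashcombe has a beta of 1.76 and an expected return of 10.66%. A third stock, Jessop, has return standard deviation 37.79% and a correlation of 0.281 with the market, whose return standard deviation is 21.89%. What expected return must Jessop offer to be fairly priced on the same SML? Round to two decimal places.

4.66%

MRP = (10.66% − 5.15%) / (1.76 − 0.59) = 4.7094%
R_f = 5.15% − 0.59 × 4.7094% = 2.3715%
β_Jessop = ρ·σ_i/σ_m = 0.281 × 37.79 / 21.89 = 0.4851
E(R_Jessop) = R_f + β × MRP = 2.3715% + 0.4851 × 4.7094% = 4.66%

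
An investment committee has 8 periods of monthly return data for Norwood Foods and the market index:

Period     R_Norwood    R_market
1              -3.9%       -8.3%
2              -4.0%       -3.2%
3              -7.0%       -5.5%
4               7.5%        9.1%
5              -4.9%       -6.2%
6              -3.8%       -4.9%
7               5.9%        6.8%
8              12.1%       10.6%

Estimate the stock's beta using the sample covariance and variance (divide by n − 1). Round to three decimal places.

0.895

Mean R_i = (-3.9 − 4.0 − 7.0 + 7.5 − 4.9 − 3.8 + 5.9 + 12.1) / 8 = 0.2375%
Mean R_m = (-8.3 − 3.2 − 5.5 + 9.1 − 6.2 − 4.9 + 6.8 + 10.6) / 8 = -0.2000%
Σ(R_i − R̄_i)(R_m − R̄_m) = 369.6800  ⇒  Cov = 369.6800 / 7 = 52.8114
Σ(R_m − R̄_m)² = 412.9200  ⇒  Var(R_m) = 412.9200 / 7 = 58.9886
β = Cov / Var(R_m) = 52.8114 / 58.9886 = 0.8953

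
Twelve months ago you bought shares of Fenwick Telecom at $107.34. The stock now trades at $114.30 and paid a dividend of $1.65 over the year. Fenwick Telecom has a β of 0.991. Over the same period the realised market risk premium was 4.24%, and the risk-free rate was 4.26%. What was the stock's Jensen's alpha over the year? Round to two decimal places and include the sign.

Realised HPR = (P1 + D1 − P0) / P0 = (114.30 + 1.65 − 107.34) / 107.34 = 8.61 / 107.34 = 8.0212%
CAPM required = R_f + β·MRP = 4.26% + 0.991 × 4.24% = 8.46184%
α = realised − required = 8.0212% − 8.46184% = -0.44%

-0.44%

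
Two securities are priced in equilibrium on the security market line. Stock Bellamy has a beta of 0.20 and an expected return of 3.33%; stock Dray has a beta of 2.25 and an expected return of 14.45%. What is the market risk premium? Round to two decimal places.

Both satisfy E(R) = R_f + β·MRP, so the slope of the SML is
MRP = (14.45% − 3.33%) / (2.25 − 0.20) = 11.12% / 2.05 = 5.4244%

5.42%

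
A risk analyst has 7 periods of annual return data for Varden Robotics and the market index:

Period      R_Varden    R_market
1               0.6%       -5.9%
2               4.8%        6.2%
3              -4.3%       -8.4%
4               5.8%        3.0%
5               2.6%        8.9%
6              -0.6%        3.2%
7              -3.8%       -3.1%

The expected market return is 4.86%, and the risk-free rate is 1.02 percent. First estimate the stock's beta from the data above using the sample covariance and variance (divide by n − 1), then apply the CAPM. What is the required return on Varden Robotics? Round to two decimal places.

2.71%

Mean R_i = (0.6 + 4.8 − 4.3 + 5.8 + 2.6 − 0.6 − 3.8) / 7 = 0.7286%
Mean R_m = (-5.9 + 6.2 − 8.4 + 3.0 + 8.9 + 3.2 − 3.1) / 7 = 0.5571%
Σ(R_i − R̄_i)(R_m − R̄_m) = 109.8986  ⇒  Cov = 109.8986 / 6 = 18.3164
Σ(R_m − R̄_m)² = 249.6971  ⇒  Var(R_m) = 249.6971 / 6 = 41.6162
β = Cov / Var(R_m) = 18.3164 / 41.6162 = 0.4401
MRP = 4.86% − 1.02% = 3.84%
E(R) = R_f + β × MRP = 1.02% + 0.4401 × 3.84% = 2.71%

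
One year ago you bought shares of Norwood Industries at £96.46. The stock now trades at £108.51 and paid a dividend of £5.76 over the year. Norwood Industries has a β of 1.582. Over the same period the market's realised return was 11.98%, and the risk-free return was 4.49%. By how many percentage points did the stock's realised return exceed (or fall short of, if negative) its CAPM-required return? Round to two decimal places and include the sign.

Realised HPR = (P1 + D1 − P0) / P0 = (108.51 + 5.76 − 96.46) / 96.46 = 17.81 / 96.46 = 18.4636%
MRP = 11.98% − 4.49% = 7.49%
CAPM required = R_f + β·MRP = 4.49% + 1.582 × 7.49% = 16.33918%
α = realised − required = 18.4636% − 16.33918% = +2.12%

+2.12%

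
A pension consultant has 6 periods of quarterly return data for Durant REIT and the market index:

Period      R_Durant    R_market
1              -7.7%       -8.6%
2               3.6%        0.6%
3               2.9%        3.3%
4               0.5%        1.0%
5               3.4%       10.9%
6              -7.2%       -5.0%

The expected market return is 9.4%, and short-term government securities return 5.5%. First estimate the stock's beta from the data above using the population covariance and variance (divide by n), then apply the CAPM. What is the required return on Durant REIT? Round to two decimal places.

8.11%

Mean R_i = (-7.7 + 3.6 + 2.9 + 0.5 + 3.4 − 7.2) / 6 = -0.7500%
Mean R_m = (-8.6 + 0.6 + 3.3 + 1.0 + 10.9 − 5.0) / 6 = 0.3667%
Σ(R_i − R̄_i)(R_m − R̄_m) = 153.1600  ⇒  Cov = 153.1600 / 6 = 25.5267
Σ(R_m − R̄_m)² = 229.2133  ⇒  Var(R_m) = 229.2133 / 6 = 38.2022
β = Cov / Var(R_m) = 25.5267 / 38.2022 = 0.6682
MRP = 9.4% − 5.5% = 3.90%
E(R) = R_f + β × MRP = 5.5% + 0.6682 × 3.9% = 8.11%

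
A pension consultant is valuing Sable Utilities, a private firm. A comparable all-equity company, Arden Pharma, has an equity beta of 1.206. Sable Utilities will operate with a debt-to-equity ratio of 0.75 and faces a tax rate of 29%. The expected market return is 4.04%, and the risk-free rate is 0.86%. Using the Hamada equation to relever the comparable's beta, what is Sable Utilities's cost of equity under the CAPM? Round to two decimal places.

6.74%

β_L = β_U × [1 + (1 − t)(D/E)] = 1.206 × [1 + (1 − 0.29) × 0.75]
    = 1.206 × [1 + 0.71 × 0.75] = 1.206 × 1.5325 = 1.8482
MRP = 4.04% − 0.86% = 3.18%
E(R) = R_f + β_L × MRP = 0.86% + 1.8482 × 3.18% = 6.74%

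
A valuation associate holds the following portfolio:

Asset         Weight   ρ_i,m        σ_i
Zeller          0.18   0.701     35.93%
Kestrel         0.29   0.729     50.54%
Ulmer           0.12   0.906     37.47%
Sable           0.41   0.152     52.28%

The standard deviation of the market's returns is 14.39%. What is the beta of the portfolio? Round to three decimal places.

1.567

β_Zeller = 0.701 × 35.93% / 14.39% = 1.7503
β_Kestrel = 0.729 × 50.54% / 14.39% = 2.5604
β_Ulmer = 0.906 × 37.47% / 14.39% = 2.3591
β_Sable = 0.152 × 52.28% / 14.39% = 0.5522
β_P = Σ w_i β_i = 0.18×1.7503 + 0.29×2.5604 + 0.12×2.3591 + 0.41×0.5522 = 1.5671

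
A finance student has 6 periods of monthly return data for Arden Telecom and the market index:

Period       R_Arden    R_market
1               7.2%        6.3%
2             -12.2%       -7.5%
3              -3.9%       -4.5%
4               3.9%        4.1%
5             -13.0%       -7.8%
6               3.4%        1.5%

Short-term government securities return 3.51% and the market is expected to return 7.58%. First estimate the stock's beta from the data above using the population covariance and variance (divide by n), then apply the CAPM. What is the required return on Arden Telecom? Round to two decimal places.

9.16%

Mean R_i = (7.2 − 12.2 − 3.9 + 3.9 − 13.0 + 3.4) / 6 = -2.4333%
Mean R_m = (6.3 − 7.5 − 4.5 + 4.1 − 7.8 + 1.5) / 6 = -1.3167%
Σ(R_i − R̄_i)(R_m − R̄_m) = 257.6767  ⇒  Cov = 257.6767 / 6 = 42.9461
Σ(R_m − R̄_m)² = 185.6883  ⇒  Var(R_m) = 185.6883 / 6 = 30.9481
β = Cov / Var(R_m) = 42.9461 / 30.9481 = 1.3877
MRP = 7.58% − 3.51% = 4.07%
E(R) = R_f + β × MRP = 3.51% + 1.3877 × 4.07% = 9.16%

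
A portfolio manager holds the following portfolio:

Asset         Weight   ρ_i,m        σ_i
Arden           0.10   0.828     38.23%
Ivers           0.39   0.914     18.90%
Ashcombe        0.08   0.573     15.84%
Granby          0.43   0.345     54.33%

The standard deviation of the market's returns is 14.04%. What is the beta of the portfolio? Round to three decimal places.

1.331

β_Arden = 0.828 × 38.23% / 14.04% = 2.2546
β_Ivers = 0.914 × 18.90% / 14.04% = 1.2304
β_Ashcombe = 0.573 × 15.84% / 14.04% = 0.6465
β_Granby = 0.345 × 54.33% / 14.04% = 1.3350
β_P = Σ w_i β_i = 0.10×2.2546 + 0.39×1.2304 + 0.08×0.6465 + 0.43×1.3350 = 1.3311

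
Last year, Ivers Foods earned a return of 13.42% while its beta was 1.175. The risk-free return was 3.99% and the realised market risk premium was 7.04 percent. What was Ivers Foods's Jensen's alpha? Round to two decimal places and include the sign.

CAPM benchmark = R_f + β(R_m − R_f) = 3.99% + 1.175 × 7.04% = 12.26200%
α = actual − benchmark = 13.42% − 12.26200% = +1.16%

+1.16%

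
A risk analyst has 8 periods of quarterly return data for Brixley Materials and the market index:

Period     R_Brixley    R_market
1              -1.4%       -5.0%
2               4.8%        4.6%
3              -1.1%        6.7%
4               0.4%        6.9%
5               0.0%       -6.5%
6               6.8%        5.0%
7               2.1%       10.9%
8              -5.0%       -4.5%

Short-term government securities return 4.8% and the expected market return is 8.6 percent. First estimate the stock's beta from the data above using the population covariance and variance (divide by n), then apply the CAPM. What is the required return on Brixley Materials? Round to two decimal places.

5.91%

Mean R_i = (-1.4 + 4.8 − 1.1 + 0.4 + 0.0 + 6.8 + 2.1 − 5.0) / 8 = 0.8250%
Mean R_m = (-5.0 + 4.6 + 6.7 + 6.9 − 6.5 + 5.0 + 10.9 − 4.5) / 8 = 2.2625%
Σ(R_i − R̄_i)(R_m − R̄_m) = 88.9275  ⇒  Cov = 88.9275 / 8 = 11.1159
Σ(R_m − R̄_m)² = 304.0188  ⇒  Var(R_m) = 304.0188 / 8 = 38.0024
β = Cov / Var(R_m) = 11.1159 / 38.0024 = 0.2925
MRP = 8.6% − 4.8% = 3.80%
E(R) = R_f + β × MRP = 4.8% + 0.2925 × 3.8% = 5.91%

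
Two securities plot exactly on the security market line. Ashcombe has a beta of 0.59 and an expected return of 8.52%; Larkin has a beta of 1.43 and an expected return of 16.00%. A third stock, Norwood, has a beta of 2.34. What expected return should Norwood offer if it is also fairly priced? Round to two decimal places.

24.10%

MRP (SML slope) = (16.00% − 8.52%) / (1.43 − 0.59) = 7.48% / 0.84 = 8.9048%
R_f (intercept) = 8.52% − 0.59 × 8.9048% = 3.2662%
E(R_Norwood) = R_f + β × MRP = 3.2662% + 2.34 × 8.9048% = 24.10%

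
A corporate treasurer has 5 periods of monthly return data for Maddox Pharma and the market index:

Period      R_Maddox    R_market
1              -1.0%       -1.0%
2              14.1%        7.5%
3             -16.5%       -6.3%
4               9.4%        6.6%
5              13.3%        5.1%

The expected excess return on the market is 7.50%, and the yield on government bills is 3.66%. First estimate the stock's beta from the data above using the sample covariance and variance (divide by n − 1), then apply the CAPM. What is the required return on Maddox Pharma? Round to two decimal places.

19.65%

Mean R_i = (-1.0 + 14.1 − 16.5 + 9.4 + 13.3) / 5 = 3.8600%
Mean R_m = (-1.0 + 7.5 − 6.3 + 6.6 + 5.1) / 5 = 2.3800%
Σ(R_i − R̄_i)(R_m − R̄_m) = 294.6360  ⇒  Cov = 294.6360 / 4 = 73.6590
Σ(R_m − R̄_m)² = 138.1880  ⇒  Var(R_m) = 138.1880 / 4 = 34.5470
β = Cov / Var(R_m) = 73.6590 / 34.5470 = 2.1321
E(R) = R_f + β × MRP = 3.66% + 2.1321 × 7.50% = 19.65%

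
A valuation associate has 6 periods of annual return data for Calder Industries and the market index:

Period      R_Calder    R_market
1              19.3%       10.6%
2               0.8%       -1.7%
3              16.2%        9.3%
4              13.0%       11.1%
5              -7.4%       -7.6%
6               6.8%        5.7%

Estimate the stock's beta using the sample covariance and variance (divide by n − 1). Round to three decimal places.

Mean R_i = (19.3 + 0.8 + 16.2 + 13.0 − 7.4 + 6.8) / 6 = 8.1167%
Mean R_m = (10.6 − 1.7 + 9.3 + 11.1 − 7.6 + 5.7) / 6 = 4.5667%
Σ(R_i − R̄_i)(R_m − R̄_m) = 370.7833  ⇒  Cov = 370.7833 / 5 = 74.1567
Σ(R_m − R̄_m)² = 290.0733  ⇒  Var(R_m) = 290.0733 / 5 = 58.0147
β = Cov / Var(R_m) = 74.1567 / 58.0147 = 1.2782

1.278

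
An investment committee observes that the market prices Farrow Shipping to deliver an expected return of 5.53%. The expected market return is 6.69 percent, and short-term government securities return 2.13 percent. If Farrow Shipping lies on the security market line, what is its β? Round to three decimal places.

MRP = 6.69% − 2.13% = 4.56%
β = (E(R) − R_f) / MRP = (5.53% − 2.13%) / 4.56% = 3.40% / 4.56% = 0.746

0.746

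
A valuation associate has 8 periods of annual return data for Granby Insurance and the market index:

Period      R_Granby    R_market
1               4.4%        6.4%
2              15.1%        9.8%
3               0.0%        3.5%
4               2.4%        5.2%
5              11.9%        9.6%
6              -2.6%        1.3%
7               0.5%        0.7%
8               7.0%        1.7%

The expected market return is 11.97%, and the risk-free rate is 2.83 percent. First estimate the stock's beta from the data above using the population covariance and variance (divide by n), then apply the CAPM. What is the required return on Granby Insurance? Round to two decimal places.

15.56%

Mean R_i = (4.4 + 15.1 + 0.0 + 2.4 + 11.9 − 2.6 + 0.5 + 7.0) / 8 = 4.8375%
Mean R_m = (6.4 + 9.8 + 3.5 + 5.2 + 9.6 + 1.3 + 0.7 + 1.7) / 8 = 4.7750%
Σ(R_i − R̄_i)(R_m − R̄_m) = 126.9375  ⇒  Cov = 126.9375 / 8 = 15.8672
Σ(R_m − R̄_m)² = 91.1150  ⇒  Var(R_m) = 91.1150 / 8 = 11.3894
β = Cov / Var(R_m) = 15.8672 / 11.3894 = 1.3932
MRP = 11.97% − 2.83% = 9.14%
E(R) = R_f + β × MRP = 2.83% + 1.3932 × 9.14% = 15.56%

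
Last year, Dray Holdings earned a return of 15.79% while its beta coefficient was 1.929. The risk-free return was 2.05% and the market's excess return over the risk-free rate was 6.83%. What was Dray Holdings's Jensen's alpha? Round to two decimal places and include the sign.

CAPM benchmark = R_f + β(R_m − R_f) = 2.05% + 1.929 × 6.83% = 15.22507%
α = actual − benchmark = 15.79% − 15.22507% = +0.56%

+0.56%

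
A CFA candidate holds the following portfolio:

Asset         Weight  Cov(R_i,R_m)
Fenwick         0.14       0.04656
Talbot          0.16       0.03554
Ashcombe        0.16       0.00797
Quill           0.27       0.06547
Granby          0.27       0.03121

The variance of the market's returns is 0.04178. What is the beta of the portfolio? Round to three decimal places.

0.947

β_Fenwick = 0.04656 / 0.04178 = 1.1144
β_Talbot = 0.03554 / 0.04178 = 0.8506
β_Ashcombe = 0.00797 / 0.04178 = 0.1908
β_Quill = 0.06547 / 0.04178 = 1.5670
β_Granby = 0.03121 / 0.04178 = 0.7470
β_P = Σ w_i β_i = 0.14×1.1144 + 0.16×0.8506 + 0.16×0.1908 + 0.27×1.5670 + 0.27×0.7470 = 0.9474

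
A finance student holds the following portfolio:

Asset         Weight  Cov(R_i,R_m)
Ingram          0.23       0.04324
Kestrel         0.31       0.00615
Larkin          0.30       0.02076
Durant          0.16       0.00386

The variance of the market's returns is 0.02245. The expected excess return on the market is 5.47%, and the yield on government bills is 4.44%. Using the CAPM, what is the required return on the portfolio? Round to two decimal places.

β_Ingram = 0.04324 / 0.02245 = 1.9261
β_Kestrel = 0.00615 / 0.02245 = 0.2739
β_Larkin = 0.02076 / 0.02245 = 0.9247
β_Durant = 0.00386 / 0.02245 = 0.1719
β_P = Σ w_i β_i = 0.23×1.9261 + 0.31×0.2739 + 0.30×0.9247 + 0.16×0.1719 = 0.8328
E(R_P) = R_f + β_P × MRP = 4.44% + 0.8328 × 5.47% = 9.00%

9.00%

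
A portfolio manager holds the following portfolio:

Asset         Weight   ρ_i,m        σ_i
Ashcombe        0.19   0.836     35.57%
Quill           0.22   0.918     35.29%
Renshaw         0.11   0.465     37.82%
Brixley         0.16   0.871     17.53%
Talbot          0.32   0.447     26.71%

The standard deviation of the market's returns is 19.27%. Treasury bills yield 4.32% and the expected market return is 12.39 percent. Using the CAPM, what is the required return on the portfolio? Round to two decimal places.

β_Ashcombe = 0.836 × 35.57% / 19.27% = 1.5432
β_Quill = 0.918 × 35.29% / 19.27% = 1.6812
β_Renshaw = 0.465 × 37.82% / 19.27% = 0.9126
β_Brixley = 0.871 × 17.53% / 19.27% = 0.7924
β_Talbot = 0.447 × 26.71% / 19.27% = 0.6196
β_P = Σ w_i β_i = 0.19×1.5432 + 0.22×1.6812 + 0.11×0.9126 + 0.16×0.7924 + 0.32×0.6196 = 1.0885
MRP = 12.39% − 4.32% = 8.07%
E(R_P) = R_f + β_P × MRP = 4.32% + 1.0885 × 8.07% = 13.10%

13.10%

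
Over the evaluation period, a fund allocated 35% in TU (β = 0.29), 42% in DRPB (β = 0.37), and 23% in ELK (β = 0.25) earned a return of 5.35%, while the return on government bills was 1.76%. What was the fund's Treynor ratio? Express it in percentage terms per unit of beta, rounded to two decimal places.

11.42%

β_P = 0.35×0.29 + 0.42×0.37 + 0.23×0.25 = 0.3144
Treynor = (R_P − R_f) / β_P = (5.35% − 1.76%) / 0.3144 = 3.59% / 0.3144 = 11.42%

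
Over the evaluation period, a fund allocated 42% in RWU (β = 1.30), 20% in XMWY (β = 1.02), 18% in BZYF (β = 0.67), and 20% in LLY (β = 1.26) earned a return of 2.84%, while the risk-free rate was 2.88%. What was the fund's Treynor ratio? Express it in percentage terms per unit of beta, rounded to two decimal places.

β_P = 0.42×1.30 + 0.20×1.02 + 0.18×0.67 + 0.20×1.26 = 1.1226
Treynor = (R_P − R_f) / β_P = (2.84% − 2.88%) / 1.1226 = -0.04% / 1.1226 = -0.04%

-0.04%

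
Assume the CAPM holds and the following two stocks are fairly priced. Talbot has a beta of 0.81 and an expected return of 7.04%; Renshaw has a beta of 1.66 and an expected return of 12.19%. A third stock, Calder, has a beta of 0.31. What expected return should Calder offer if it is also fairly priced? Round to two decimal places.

MRP (SML slope) = (12.19% − 7.04%) / (1.66 − 0.81) = 5.15% / 0.85 = 6.0588%
R_f (intercept) = 7.04% − 0.81 × 6.0588% = 2.1324%
E(R_Calder) = R_f + β × MRP = 2.1324% + 0.31 × 6.0588% = 4.01%

4.01%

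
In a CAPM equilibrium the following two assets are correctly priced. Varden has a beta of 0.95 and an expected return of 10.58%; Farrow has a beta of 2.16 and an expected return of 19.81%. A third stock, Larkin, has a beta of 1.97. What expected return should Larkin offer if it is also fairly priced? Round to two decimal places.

18.36%

MRP (SML slope) = (19.81% − 10.58%) / (2.16 − 0.95) = 9.23% / 1.21 = 7.6281%
R_f (intercept) = 10.58% − 0.95 × 7.6281% = 3.3333%
E(R_Larkin) = R_f + β × MRP = 3.3333% + 1.97 × 7.6281% = 18.36%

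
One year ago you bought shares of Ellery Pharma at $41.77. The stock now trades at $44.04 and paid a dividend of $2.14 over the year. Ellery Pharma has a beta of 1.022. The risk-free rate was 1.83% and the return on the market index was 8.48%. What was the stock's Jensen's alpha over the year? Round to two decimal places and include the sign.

+1.93%

Realised HPR = (P1 + D1 − P0) / P0 = (44.04 + 2.14 − 41.77) / 41.77 = 4.41 / 41.77 = 10.5578%
MRP = 8.48% − 1.83% = 6.65%
CAPM required = R_f + β·MRP = 1.83% + 1.022 × 6.65% = 8.62630%
α = realised − required = 10.5578% − 8.62630% = +1.93%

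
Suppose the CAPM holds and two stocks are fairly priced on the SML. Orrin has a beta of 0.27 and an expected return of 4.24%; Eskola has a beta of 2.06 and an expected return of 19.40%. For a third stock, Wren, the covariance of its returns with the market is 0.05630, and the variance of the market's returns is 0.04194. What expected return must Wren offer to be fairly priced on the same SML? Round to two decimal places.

13.32%

MRP = (19.40% − 4.24%) / (2.06 − 0.27) = 8.4693%
R_f = 4.24% − 0.27 × 8.4693% = 1.9533%
β_Wren = Cov / Var(R_m) = 0.05630 / 0.04194 = 1.3424
E(R_Wren) = R_f + β × MRP = 1.9533% + 1.3424 × 8.4693% = 13.32%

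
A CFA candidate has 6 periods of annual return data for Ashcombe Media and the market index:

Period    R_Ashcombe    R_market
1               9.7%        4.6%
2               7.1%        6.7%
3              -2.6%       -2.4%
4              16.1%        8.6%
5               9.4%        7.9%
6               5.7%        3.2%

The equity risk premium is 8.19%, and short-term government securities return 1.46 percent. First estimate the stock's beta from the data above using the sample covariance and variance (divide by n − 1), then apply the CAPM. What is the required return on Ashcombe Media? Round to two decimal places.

12.73%

Mean R_i = (9.7 + 7.1 − 2.6 + 16.1 + 9.4 + 5.7) / 6 = 7.5667%
Mean R_m = (4.6 + 6.7 − 2.4 + 8.6 + 7.9 + 3.2) / 6 = 4.7667%
Σ(R_i − R̄_i)(R_m − R̄_m) = 112.9833  ⇒  Cov = 112.9833 / 5 = 22.5967
Σ(R_m − R̄_m)² = 82.0933  ⇒  Var(R_m) = 82.0933 / 5 = 16.4187
β = Cov / Var(R_m) = 22.5967 / 16.4187 = 1.3763
E(R) = R_f + β × MRP = 1.46% + 1.3763 × 8.19% = 12.73%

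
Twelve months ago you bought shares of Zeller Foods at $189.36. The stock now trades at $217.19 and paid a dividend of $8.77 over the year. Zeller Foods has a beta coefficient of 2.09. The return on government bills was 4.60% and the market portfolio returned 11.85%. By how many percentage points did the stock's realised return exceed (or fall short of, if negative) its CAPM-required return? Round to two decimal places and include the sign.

-0.42%

Realised HPR = (P1 + D1 − P0) / P0 = (217.19 + 8.77 − 189.36) / 189.36 = 36.60 / 189.36 = 19.3283%
MRP = 11.85% − 4.60% = 7.25%
CAPM required = R_f + β·MRP = 4.60% + 2.09 × 7.25% = 19.7525%
α = realised − required = 19.3283% − 19.7525% = -0.42%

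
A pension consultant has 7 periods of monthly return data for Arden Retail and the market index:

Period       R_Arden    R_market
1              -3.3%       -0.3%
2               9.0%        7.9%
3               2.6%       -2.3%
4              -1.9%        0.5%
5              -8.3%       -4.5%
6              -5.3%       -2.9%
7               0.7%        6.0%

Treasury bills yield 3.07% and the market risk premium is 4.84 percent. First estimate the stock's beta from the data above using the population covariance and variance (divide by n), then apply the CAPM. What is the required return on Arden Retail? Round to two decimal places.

7.77%

Mean R_i = (-3.3 + 9.0 + 2.6 − 1.9 − 8.3 − 5.3 + 0.7) / 7 = -0.9286%
Mean R_m = (-0.3 + 7.9 − 2.3 + 0.5 − 4.5 − 2.9 + 6.0) / 7 = 0.6286%
Σ(R_i − R̄_i)(R_m − R̄_m) = 126.1657  ⇒  Cov = 126.1657 / 7 = 18.0237
Σ(R_m − R̄_m)² = 129.9343  ⇒  Var(R_m) = 129.9343 / 7 = 18.5620
β = Cov / Var(R_m) = 18.0237 / 18.5620 = 0.9710
E(R) = R_f + β × MRP = 3.07% + 0.9710 × 4.84% = 7.77%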